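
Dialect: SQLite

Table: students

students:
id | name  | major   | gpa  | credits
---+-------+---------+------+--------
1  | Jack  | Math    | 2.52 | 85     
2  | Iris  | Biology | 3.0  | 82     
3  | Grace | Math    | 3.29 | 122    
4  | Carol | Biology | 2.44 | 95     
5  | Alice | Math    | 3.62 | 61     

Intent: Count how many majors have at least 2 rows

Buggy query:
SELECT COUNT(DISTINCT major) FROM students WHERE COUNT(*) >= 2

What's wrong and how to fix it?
Bug: WHERE filters individual rows, not groups, so a group-level COUNT is invalid there

Fix: Group first with HAVING COUNT(*) >= 2, then COUNT the resulting groups

Corrected query:
SELECT COUNT(*) FROM (SELECT major FROM students GROUP BY major HAVING COUNT(*) >= 2)

Result:
COUNT(*)
--------
2       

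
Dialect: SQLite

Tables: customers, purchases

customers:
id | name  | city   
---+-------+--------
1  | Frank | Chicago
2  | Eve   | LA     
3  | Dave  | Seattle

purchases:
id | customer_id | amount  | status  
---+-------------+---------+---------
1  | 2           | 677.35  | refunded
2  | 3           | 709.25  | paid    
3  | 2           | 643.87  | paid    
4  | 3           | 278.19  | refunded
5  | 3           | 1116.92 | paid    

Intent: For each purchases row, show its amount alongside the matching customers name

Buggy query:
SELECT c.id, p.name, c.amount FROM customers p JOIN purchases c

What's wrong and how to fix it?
Bug: JOIN with no ON clause produces a cartesian product; every purchases row pairs with every customers row

Fix: Add ON c.customer_id = p.id to the JOIN

Corrected query:
SELECT c.id, p.name, c.amount FROM customers p JOIN purchases c ON c.customer_id = p.id

Result:
id | name | amount 
---+------+--------
1  | Eve  | 677.35 
2  | Dave | 709.25 
3  | Eve  | 643.87 
4  | Dave | 278.19 
5  | Dave | 1116.92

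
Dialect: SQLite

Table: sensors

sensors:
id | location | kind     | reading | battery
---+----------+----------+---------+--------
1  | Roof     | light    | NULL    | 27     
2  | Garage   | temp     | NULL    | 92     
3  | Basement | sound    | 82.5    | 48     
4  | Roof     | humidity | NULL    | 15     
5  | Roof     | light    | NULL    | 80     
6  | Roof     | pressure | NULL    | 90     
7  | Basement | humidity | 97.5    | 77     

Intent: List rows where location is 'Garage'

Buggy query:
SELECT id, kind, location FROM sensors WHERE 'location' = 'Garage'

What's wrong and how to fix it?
Bug: 'location' in single quotes is a string literal, not the column; the comparison is literal-vs-literal and never true

Fix: Remove the quotes around the column name (or use double quotes for an identifier)

Corrected query:
SELECT id, kind, location FROM sensors WHERE location = 'Garage'

Result:
id | kind | location
---+------+---------
2  | temp | Garage  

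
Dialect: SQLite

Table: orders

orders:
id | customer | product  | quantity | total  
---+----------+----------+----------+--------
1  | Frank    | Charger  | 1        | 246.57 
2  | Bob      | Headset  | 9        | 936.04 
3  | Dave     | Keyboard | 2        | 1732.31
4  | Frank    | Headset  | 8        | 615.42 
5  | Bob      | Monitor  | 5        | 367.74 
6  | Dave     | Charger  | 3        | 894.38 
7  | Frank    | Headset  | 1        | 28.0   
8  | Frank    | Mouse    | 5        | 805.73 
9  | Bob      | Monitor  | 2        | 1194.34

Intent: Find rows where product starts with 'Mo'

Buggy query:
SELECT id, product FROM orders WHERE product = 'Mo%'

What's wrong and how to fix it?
Bug: Wildcards only work with LIKE; '=' treats '%' as a literal character

Fix: Replace '=' with LIKE so 'Mo%' is treated as a pattern

Corrected query:
SELECT id, product FROM orders WHERE product LIKE 'Mo%'

Result:
id | product
---+--------
5  | Monitor
8  | Mouse  
9  | Monitor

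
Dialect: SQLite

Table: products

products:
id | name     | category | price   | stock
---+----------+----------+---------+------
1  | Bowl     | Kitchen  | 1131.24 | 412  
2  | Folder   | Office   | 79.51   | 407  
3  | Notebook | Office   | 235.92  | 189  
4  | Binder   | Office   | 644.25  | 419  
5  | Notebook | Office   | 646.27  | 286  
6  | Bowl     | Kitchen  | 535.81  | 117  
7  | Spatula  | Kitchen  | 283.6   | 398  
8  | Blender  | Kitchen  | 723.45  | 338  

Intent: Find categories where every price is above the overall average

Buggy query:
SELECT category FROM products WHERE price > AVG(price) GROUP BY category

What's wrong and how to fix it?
Bug: WHERE evaluates per row before aggregation, so AVG() is unavailable

Fix: Use a subquery for AVG and a HAVING MIN(...) filter so the condition holds for every row in the group

Corrected query:
SELECT category FROM products GROUP BY category HAVING MIN(price) > (SELECT AVG(price) FROM products)

Result:
(no rows)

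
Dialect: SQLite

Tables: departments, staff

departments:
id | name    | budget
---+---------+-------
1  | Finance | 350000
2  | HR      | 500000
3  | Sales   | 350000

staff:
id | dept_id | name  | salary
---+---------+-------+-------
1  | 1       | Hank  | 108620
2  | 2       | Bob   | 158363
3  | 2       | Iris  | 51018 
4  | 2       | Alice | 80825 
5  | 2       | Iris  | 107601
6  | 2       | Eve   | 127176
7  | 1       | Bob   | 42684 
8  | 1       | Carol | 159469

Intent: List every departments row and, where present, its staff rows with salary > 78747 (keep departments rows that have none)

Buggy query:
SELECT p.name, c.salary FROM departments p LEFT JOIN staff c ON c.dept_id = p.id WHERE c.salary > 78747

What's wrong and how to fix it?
Bug: Filtering c.salary in WHERE discards the NULL rows produced by LEFT JOIN, turning it into an inner join

Fix: Put 'c.salary > 78747' in the JOIN's ON clause instead of WHERE

Corrected query:
SELECT p.name, c.salary FROM departments p LEFT JOIN staff c ON c.dept_id = p.id AND c.salary > 78747

Result:
name    | salary
--------+-------
Finance | 108620
Finance | 159469
HR      | 80825 
HR      | 107601
HR      | 127176
HR      | 158363
Sales   | NULL  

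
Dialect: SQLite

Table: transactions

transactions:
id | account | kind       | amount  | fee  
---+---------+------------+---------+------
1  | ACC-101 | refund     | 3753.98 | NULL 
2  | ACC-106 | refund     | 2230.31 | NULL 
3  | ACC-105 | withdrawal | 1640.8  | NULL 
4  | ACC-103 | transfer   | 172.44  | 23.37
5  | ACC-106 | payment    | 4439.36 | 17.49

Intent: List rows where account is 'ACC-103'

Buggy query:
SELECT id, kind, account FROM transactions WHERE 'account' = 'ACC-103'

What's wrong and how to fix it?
Bug: Single quotes denote string literals in SQL; the column name is being compared as a constant string

Fix: Remove the quotes around the column name (or use double quotes for an identifier)

Corrected query:
SELECT id, kind, account FROM transactions WHERE account = 'ACC-103'

Result:
id | kind     | account
---+----------+--------
4  | transfer | ACC-103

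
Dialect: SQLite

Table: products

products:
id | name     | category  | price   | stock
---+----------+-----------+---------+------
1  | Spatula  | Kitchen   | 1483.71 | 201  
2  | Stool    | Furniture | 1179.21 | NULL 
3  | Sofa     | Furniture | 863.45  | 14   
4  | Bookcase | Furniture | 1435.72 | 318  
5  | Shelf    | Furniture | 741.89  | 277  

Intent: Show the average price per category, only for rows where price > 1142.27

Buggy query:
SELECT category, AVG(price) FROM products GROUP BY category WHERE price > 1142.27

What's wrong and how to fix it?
Bug: WHERE cannot follow GROUP BY

Fix: Place WHERE between FROM and GROUP BY

Corrected query:
SELECT category, AVG(price) FROM products WHERE price > 1142.27 GROUP BY category

Result:
category  | AVG(price)
----------+-----------
Furniture | 1307.465  
Kitchen   | 1483.71   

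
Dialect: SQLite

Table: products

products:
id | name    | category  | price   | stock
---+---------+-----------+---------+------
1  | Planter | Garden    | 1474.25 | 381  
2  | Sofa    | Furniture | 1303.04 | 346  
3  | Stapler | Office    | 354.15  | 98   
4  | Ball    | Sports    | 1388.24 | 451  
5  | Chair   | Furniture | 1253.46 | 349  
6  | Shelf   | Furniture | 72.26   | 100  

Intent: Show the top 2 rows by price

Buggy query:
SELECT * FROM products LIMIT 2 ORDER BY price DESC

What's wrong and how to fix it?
Bug: LIMIT must come after ORDER BY

Fix: Swap the clauses: ORDER BY first, then LIMIT

Corrected query:
SELECT * FROM products ORDER BY price DESC LIMIT 2

Result:
id | name    | category | price   | stock
---+---------+----------+---------+------
1  | Planter | Garden   | 1474.25 | 381  
4  | Ball    | Sports   | 1388.24 | 451  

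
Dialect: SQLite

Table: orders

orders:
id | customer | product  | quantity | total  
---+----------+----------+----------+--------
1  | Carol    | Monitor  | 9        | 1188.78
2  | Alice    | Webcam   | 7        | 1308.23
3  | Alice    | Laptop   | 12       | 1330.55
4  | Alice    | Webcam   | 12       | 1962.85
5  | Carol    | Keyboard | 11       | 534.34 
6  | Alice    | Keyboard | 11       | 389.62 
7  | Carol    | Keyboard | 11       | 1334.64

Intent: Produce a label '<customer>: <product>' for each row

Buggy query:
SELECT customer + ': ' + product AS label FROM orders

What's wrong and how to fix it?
Bug: SQLite uses || for string concatenation; + coerces text to numbers (yielding 0)

Fix: Replace + with || to concatenate text

Corrected query:
SELECT customer || ': ' || product AS label FROM orders

Result:
label          
---------------
Carol: Monitor 
Alice: Webcam  
Alice: Laptop  
Alice: Webcam  
Carol: Keyboard
Alice: Keyboard
Carol: Keyboard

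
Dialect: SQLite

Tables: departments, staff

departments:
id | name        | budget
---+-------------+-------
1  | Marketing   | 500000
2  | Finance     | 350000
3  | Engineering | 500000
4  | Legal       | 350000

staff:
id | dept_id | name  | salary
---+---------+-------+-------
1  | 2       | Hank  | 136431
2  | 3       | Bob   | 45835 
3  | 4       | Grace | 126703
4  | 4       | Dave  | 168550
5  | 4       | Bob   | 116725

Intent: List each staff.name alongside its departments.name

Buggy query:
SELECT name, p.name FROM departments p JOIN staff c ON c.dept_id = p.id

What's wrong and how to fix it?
Bug: Both tables have a 'name' column; the unqualified reference is ambiguous

Fix: Qualify the column with its table alias (c.name)

Corrected query:
SELECT c.name, p.name FROM departments p JOIN staff c ON c.dept_id = p.id

Result:
name  | name       
------+------------
Hank  | Finance    
Bob   | Engineering
Grace | Legal      
Dave  | Legal      
Bob   | Legal      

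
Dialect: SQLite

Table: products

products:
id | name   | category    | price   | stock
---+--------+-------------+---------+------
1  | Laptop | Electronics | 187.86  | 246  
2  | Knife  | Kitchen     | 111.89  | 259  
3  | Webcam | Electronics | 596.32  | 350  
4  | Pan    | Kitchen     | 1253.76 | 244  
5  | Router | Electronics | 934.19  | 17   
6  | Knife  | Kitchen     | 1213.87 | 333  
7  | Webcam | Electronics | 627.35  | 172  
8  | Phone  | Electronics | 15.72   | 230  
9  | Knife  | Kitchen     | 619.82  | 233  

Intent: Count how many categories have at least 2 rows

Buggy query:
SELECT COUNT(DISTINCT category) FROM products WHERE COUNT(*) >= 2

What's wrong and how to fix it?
Bug: COUNT(*) cannot appear in WHERE; the per-group count doesn't exist yet

Fix: Use a subquery that GROUPs and filters with HAVING, then count its rows

Corrected query:
SELECT COUNT(*) FROM (SELECT category FROM products GROUP BY category HAVING COUNT(*) >= 2)

Result:
COUNT(*)
--------
2       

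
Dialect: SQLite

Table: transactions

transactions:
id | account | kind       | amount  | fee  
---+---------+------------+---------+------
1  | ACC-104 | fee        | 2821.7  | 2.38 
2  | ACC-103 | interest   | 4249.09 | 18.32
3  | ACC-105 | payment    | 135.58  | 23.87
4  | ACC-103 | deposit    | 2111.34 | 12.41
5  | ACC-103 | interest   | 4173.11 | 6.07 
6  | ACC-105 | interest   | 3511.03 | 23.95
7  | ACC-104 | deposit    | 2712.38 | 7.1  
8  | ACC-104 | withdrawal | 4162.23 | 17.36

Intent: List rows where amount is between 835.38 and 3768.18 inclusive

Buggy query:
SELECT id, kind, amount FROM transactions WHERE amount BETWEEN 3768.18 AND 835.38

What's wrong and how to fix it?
Bug: BETWEEN expects the lower bound first; with 3768.18 AND 835.38 the range is empty

Fix: Write BETWEEN 835.38 AND 3768.18

Corrected query:
SELECT id, kind, amount FROM transactions WHERE amount BETWEEN 835.38 AND 3768.18

Result:
id | kind     | amount 
---+----------+--------
1  | fee      | 2821.7 
4  | deposit  | 2111.34
6  | interest | 3511.03
7  | deposit  | 2712.38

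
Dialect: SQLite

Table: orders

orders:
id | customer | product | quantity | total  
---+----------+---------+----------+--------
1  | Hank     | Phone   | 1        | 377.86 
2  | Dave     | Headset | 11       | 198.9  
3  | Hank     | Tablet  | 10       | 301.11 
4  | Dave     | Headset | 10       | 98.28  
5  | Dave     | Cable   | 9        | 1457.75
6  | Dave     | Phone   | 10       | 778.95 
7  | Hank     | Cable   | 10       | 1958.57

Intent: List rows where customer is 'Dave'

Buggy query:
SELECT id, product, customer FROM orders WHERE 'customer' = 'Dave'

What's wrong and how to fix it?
Bug: Single quotes denote string literals in SQL; the column name is being compared as a constant string

Fix: Remove the quotes around the column name (or use double quotes for an identifier)

Corrected query:
SELECT id, product, customer FROM orders WHERE customer = 'Dave'

Result:
id | product | customer
---+---------+---------
2  | Headset | Dave    
4  | Headset | Dave    
5  | Cable   | Dave    
6  | Phone   | Dave    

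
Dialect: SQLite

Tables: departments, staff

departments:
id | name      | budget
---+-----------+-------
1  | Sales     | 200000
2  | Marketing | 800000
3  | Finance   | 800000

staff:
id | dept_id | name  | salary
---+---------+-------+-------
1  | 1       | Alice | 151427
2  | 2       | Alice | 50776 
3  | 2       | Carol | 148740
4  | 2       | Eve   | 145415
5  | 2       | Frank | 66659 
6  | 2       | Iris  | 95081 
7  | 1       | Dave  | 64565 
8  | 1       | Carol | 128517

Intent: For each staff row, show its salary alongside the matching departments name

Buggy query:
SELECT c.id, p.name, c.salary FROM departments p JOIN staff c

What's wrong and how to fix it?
Bug: JOIN with no ON clause produces a cartesian product; every staff row pairs with every departments row

Fix: Add ON c.dept_id = p.id to the JOIN

Corrected query:
SELECT c.id, p.name, c.salary FROM departments p JOIN staff c ON c.dept_id = p.id

Result:
id | name      | salary
---+-----------+-------
1  | Sales     | 151427
2  | Marketing | 50776 
3  | Marketing | 148740
4  | Marketing | 145415
5  | Marketing | 66659 
6  | Marketing | 95081 
7  | Sales     | 64565 
8  | Sales     | 128517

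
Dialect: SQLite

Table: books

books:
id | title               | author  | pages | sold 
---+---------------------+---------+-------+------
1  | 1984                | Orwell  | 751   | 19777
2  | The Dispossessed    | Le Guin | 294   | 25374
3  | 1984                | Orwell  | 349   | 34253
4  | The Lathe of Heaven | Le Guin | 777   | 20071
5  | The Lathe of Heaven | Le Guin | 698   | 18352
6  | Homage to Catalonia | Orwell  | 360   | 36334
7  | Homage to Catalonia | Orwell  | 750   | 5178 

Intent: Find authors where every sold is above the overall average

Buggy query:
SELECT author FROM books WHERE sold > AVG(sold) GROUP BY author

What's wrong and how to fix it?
Bug: WHERE evaluates per row before aggregation, so AVG() is unavailable

Fix: Compute the overall average in a scalar subquery and compare each group's MIN against it in HAVING

Corrected query:
SELECT author FROM books GROUP BY author HAVING MIN(sold) > (SELECT AVG(sold) FROM books)

Result:
(no rows)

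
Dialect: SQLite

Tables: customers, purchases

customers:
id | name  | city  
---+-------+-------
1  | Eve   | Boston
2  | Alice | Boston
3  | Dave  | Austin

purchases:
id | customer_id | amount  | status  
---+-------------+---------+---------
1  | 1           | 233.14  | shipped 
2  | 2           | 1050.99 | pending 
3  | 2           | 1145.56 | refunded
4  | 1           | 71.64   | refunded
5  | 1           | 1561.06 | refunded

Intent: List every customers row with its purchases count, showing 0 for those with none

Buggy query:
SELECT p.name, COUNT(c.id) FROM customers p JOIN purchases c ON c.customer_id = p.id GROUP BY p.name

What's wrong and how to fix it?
Bug: INNER JOIN drops customers rows that have no matching purchases rows

Fix: Switch to LEFT JOIN to retain unmatched parent rows

Corrected query:
SELECT p.name, COUNT(c.id) FROM customers p LEFT JOIN purchases c ON c.customer_id = p.id GROUP BY p.name

Result:
name  | COUNT(c.id)
------+------------
Alice | 2          
Dave  | 0          
Eve   | 3          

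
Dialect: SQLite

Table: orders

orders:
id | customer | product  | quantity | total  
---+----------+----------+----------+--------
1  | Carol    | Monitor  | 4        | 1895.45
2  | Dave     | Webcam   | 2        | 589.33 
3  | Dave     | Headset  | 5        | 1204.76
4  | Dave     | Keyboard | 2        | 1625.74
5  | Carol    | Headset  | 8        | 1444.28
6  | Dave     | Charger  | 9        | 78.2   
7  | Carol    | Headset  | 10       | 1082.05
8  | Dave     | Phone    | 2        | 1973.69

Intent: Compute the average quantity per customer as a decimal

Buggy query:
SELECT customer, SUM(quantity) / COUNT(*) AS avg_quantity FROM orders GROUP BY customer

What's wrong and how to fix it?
Bug: SUM(quantity) and COUNT(*) are both integers; the division truncates the fractional part

Fix: Multiply by 1.0 (or CAST to REAL) to force floating-point division

Corrected query:
SELECT customer, SUM(quantity) * 1.0 / COUNT(*) AS avg_quantity FROM orders GROUP BY customer

Result:
customer | avg_quantity
---------+-------------
Carol    | 7.333333    
Dave     | 4           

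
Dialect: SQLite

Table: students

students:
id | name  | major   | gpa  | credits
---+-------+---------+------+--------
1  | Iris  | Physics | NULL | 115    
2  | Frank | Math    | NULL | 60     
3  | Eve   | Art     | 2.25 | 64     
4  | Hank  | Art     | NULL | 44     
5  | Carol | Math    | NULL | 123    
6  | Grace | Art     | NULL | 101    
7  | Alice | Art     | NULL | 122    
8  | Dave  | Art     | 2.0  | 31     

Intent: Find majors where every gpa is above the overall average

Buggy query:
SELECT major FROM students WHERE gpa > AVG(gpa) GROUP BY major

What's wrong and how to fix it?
Bug: AVG() is an aggregate; it can't sit directly in WHERE

Fix: Compute the overall average in a scalar subquery and compare each group's MIN against it in HAVING

Corrected query:
SELECT major FROM students GROUP BY major HAVING MIN(gpa) > (SELECT AVG(gpa) FROM students)

Result:
(no rows)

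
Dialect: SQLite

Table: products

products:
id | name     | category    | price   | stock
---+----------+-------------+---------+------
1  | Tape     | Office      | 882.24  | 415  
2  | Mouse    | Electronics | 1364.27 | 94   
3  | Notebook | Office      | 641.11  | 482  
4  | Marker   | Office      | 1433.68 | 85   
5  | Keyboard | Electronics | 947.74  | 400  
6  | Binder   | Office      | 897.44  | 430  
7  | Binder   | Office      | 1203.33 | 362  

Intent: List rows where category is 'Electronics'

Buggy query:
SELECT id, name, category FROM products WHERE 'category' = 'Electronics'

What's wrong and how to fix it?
Bug: 'category' in single quotes is a string literal, not the column; the comparison is literal-vs-literal and never true

Fix: Remove the quotes around the column name (or use double quotes for an identifier)

Corrected query:
SELECT id, name, category FROM products WHERE category = 'Electronics'

Result:
id | name     | category   
---+----------+------------
2  | Mouse    | Electronics
5  | Keyboard | Electronics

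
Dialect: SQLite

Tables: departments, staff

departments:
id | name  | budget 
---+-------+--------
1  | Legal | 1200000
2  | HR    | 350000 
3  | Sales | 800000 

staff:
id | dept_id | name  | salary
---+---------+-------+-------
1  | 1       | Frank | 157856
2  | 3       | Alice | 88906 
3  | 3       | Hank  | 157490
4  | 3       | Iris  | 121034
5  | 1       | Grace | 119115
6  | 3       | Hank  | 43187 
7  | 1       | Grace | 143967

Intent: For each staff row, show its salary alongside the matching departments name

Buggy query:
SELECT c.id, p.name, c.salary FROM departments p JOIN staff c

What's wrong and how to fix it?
Bug: Missing join condition: each staff row is matched to all departments rows instead of just its own

Fix: Specify the join condition linking the foreign key to the parent id

Corrected query:
SELECT c.id, p.name, c.salary FROM departments p JOIN staff c ON c.dept_id = p.id

Result:
id | name  | salary
---+-------+-------
1  | Legal | 157856
2  | Sales | 88906 
3  | Sales | 157490
4  | Sales | 121034
5  | Legal | 119115
6  | Sales | 43187 
7  | Legal | 143967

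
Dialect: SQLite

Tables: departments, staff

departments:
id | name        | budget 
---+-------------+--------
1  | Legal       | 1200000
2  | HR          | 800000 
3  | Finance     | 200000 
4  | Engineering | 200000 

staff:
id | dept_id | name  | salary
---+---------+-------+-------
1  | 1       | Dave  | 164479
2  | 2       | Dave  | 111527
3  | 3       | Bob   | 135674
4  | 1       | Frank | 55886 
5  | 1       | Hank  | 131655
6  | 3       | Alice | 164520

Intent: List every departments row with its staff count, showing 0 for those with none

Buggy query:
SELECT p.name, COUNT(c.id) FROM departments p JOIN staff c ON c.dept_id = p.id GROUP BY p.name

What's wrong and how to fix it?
Bug: An inner join excludes parents with zero children

Fix: Use LEFT JOIN so parents without children still appear (COUNT(c.id) gives 0)

Corrected query:
SELECT p.name, COUNT(c.id) FROM departments p LEFT JOIN staff c ON c.dept_id = p.id GROUP BY p.name

Result:
name        | COUNT(c.id)
------------+------------
Engineering | 0          
Finance     | 2          
HR          | 1          
Legal       | 3          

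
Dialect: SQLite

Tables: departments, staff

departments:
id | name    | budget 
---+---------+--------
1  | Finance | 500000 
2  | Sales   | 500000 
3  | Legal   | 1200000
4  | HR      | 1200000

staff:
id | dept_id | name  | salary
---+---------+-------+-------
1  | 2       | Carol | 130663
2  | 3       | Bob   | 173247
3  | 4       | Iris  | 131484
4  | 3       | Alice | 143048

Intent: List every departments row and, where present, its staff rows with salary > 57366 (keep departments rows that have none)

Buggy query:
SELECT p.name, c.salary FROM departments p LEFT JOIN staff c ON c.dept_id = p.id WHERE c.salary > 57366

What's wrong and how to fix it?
Bug: A WHERE condition on the right-hand table after LEFT JOIN drops unmatched parents

Fix: Put 'c.salary > 57366' in the JOIN's ON clause instead of WHERE

Corrected query:
SELECT p.name, c.salary FROM departments p LEFT JOIN staff c ON c.dept_id = p.id AND c.salary > 57366

Result:
name    | salary
--------+-------
Finance | NULL  
Sales   | 130663
Legal   | 143048
Legal   | 173247
HR      | 131484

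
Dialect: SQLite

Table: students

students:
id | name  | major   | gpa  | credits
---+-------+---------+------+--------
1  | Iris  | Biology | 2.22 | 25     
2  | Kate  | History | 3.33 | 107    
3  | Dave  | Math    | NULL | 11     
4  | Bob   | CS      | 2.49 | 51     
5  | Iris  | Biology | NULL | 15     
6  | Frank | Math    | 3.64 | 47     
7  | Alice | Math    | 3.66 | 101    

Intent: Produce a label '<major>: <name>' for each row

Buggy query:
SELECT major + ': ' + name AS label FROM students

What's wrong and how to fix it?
Bug: SQLite uses || for string concatenation; + coerces text to numbers (yielding 0)

Fix: Use the || operator for string concatenation

Corrected query:
SELECT major || ': ' || name AS label FROM students

Result:
label        
-------------
Biology: Iris
History: Kate
Math: Dave   
CS: Bob      
Biology: Iris
Math: Frank  
Math: Alice  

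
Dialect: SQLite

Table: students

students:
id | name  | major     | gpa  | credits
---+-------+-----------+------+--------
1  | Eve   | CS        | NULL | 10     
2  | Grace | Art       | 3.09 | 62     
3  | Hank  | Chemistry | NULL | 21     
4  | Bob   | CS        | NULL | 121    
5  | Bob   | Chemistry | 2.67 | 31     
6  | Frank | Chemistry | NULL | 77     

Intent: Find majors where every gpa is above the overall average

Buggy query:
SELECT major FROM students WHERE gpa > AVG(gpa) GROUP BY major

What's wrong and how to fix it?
Bug: AVG() is an aggregate; it can't sit directly in WHERE

Fix: Use a subquery for AVG and a HAVING MIN(...) filter so the condition holds for every row in the group

Corrected query:
SELECT major FROM students GROUP BY major HAVING MIN(gpa) > (SELECT AVG(gpa) FROM students)

Result:
major
-----
Art  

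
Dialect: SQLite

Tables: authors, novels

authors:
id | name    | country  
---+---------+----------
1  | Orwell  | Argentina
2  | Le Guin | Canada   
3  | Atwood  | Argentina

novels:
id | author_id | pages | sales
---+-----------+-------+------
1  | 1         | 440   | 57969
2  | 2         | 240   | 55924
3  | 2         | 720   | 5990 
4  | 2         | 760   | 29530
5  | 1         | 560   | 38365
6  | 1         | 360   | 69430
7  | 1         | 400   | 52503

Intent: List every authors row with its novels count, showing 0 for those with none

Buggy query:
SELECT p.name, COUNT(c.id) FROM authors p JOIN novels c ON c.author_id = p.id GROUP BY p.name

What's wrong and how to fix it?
Bug: An inner join excludes parents with zero children

Fix: Use LEFT JOIN so parents without children still appear (COUNT(c.id) gives 0)

Corrected query:
SELECT p.name, COUNT(c.id) FROM authors p LEFT JOIN novels c ON c.author_id = p.id GROUP BY p.name

Result:
name    | COUNT(c.id)
--------+------------
Atwood  | 0          
Le Guin | 3          
Orwell  | 4          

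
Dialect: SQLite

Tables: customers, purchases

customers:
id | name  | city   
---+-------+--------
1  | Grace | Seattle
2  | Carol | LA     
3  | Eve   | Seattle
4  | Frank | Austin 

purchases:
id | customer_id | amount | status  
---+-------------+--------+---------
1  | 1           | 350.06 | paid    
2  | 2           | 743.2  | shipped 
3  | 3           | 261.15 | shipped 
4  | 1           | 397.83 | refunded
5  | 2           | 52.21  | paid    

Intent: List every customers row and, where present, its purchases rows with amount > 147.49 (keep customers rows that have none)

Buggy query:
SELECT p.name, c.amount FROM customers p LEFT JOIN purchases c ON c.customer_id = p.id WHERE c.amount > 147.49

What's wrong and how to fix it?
Bug: A WHERE condition on the right-hand table after LEFT JOIN drops unmatched parents

Fix: Put 'c.amount > 147.49' in the JOIN's ON clause instead of WHERE

Corrected query:
SELECT p.name, c.amount FROM customers p LEFT JOIN purchases c ON c.customer_id = p.id AND c.amount > 147.49

Result:
name  | amount
------+-------
Grace | 350.06
Grace | 397.83
Carol | 743.2 
Eve   | 261.15
Frank | NULL  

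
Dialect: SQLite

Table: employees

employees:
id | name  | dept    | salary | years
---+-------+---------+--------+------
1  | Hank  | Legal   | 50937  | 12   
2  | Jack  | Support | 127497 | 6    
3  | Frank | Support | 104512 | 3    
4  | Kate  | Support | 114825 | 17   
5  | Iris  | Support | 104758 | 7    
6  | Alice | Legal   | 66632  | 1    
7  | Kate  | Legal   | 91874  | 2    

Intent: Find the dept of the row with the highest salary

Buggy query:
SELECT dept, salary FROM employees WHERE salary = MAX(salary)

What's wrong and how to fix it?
Bug: WHERE is evaluated per row; an aggregate over the whole table isn't defined there

Fix: Use a subquery: WHERE salary = (SELECT MAX(salary) FROM employees)

Corrected query:
SELECT dept, salary FROM employees WHERE salary = (SELECT MAX(salary) FROM employees)

Result:
dept    | salary
--------+-------
Support | 127497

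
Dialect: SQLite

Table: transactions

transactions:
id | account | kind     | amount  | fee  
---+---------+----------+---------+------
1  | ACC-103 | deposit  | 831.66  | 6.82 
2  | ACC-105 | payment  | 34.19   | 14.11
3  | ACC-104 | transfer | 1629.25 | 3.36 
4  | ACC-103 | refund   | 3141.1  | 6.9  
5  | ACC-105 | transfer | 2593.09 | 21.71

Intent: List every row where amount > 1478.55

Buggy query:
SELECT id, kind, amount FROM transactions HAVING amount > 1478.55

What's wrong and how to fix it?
Bug: This is a non-aggregate query (no GROUP BY, no aggregates), so in SQLite the HAVING clause is invalid here; a row-level condition belongs in WHERE

Fix: Replace HAVING with WHERE since the condition applies to individual rows

Corrected query:
SELECT id, kind, amount FROM transactions WHERE amount > 1478.55

Result:
id | kind     | amount 
---+----------+--------
3  | transfer | 1629.25
4  | refund   | 3141.1 
5  | transfer | 2593.09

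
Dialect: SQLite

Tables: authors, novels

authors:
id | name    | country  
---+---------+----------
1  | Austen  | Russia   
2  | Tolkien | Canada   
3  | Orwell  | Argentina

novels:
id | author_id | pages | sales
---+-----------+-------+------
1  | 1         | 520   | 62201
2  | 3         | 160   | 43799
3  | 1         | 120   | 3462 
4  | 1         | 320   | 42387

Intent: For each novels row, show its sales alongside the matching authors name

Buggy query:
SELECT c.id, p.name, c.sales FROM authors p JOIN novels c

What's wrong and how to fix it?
Bug: JOIN with no ON clause produces a cartesian product; every novels row pairs with every authors row

Fix: Specify the join condition linking the foreign key to the parent id

Corrected query:
SELECT c.id, p.name, c.sales FROM authors p JOIN novels c ON c.author_id = p.id

Result:
id | name   | sales
---+--------+------
1  | Austen | 62201
2  | Orwell | 43799
3  | Austen | 3462 
4  | Austen | 42387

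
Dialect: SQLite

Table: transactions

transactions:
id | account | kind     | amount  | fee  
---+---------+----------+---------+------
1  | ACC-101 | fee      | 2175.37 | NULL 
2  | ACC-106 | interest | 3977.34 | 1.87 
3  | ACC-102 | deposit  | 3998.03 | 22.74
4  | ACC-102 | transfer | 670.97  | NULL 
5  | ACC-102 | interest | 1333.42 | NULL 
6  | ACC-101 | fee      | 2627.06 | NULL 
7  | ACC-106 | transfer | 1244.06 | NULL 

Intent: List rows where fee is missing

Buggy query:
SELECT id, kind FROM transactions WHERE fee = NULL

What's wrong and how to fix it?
Bug: Comparing to NULL with '=' never matches; NULL = NULL is unknown, not true

Fix: Replace '= NULL' with 'IS NULL'

Corrected query:
SELECT id, kind FROM transactions WHERE fee IS NULL

Result:
id | kind    
---+---------
1  | fee     
4  | transfer
5  | interest
6  | fee     
7  | transfer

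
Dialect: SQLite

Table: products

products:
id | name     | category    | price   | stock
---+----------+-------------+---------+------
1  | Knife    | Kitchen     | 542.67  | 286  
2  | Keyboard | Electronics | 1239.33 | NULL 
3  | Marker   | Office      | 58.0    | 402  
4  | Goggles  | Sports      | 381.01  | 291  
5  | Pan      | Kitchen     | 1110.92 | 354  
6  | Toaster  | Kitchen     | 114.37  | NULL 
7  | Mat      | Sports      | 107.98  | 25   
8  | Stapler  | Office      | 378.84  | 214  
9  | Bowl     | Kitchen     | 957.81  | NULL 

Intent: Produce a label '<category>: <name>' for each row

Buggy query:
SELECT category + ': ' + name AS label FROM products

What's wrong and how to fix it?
Bug: '+' is numeric addition; on text columns SQLite converts them to 0 instead of concatenating

Fix: Use the || operator for string concatenation

Corrected query:
SELECT category || ': ' || name AS label FROM products

Result:
label                
---------------------
Kitchen: Knife       
Electronics: Keyboard
Office: Marker       
Sports: Goggles      
Kitchen: Pan         
Kitchen: Toaster     
Sports: Mat          
Office: Stapler      
Kitchen: Bowl        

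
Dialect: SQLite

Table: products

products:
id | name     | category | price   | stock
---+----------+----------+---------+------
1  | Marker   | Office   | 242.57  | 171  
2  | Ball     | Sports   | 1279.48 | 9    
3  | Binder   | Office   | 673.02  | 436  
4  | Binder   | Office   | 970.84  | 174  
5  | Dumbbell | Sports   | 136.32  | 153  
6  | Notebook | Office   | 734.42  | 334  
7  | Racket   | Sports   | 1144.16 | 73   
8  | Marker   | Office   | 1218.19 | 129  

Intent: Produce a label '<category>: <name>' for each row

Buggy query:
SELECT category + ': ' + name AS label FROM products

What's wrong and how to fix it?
Bug: SQLite uses || for string concatenation; + coerces text to numbers (yielding 0)

Fix: Replace + with || to concatenate text

Corrected query:
SELECT category || ': ' || name AS label FROM products

Result:
label           
----------------
Office: Marker  
Sports: Ball    
Office: Binder  
Office: Binder  
Sports: Dumbbell
Office: Notebook
Sports: Racket  
Office: Marker  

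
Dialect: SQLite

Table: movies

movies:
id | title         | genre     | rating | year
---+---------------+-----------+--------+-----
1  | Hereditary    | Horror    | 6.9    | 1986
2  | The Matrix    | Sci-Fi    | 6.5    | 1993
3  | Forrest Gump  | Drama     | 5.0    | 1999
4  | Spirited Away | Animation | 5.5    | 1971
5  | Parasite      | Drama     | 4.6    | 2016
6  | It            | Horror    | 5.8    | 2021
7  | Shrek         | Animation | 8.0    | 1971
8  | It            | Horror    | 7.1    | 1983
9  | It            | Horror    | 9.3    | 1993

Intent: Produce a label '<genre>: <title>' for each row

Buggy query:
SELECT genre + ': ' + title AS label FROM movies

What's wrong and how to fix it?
Bug: SQLite uses || for string concatenation; + coerces text to numbers (yielding 0)

Fix: Use the || operator for string concatenation

Corrected query:
SELECT genre || ': ' || title AS label FROM movies

Result:
label                   
------------------------
Horror: Hereditary      
Sci-Fi: The Matrix      
Drama: Forrest Gump     
Animation: Spirited Away
Drama: Parasite         
Horror: It              
Animation: Shrek        
Horror: It              
Horror: It              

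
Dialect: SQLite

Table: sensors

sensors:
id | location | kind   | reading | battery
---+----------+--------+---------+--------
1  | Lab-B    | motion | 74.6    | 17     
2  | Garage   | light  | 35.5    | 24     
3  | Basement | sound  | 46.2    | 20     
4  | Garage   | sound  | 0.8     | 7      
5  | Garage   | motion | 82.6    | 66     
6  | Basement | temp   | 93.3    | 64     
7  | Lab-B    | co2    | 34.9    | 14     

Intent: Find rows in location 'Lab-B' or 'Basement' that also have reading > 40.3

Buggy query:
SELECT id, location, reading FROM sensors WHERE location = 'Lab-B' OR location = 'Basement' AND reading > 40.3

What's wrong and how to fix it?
Bug: Without parentheses, AND is evaluated before OR, so the reading filter only applies to the 'Basement' branch

Fix: Group the OR with parentheses (or use IN), then AND the threshold

Corrected query:
SELECT id, location, reading FROM sensors WHERE (location = 'Lab-B' OR location = 'Basement') AND reading > 40.3

Result:
id | location | reading
---+----------+--------
1  | Lab-B    | 74.6   
3  | Basement | 46.2   
6  | Basement | 93.3   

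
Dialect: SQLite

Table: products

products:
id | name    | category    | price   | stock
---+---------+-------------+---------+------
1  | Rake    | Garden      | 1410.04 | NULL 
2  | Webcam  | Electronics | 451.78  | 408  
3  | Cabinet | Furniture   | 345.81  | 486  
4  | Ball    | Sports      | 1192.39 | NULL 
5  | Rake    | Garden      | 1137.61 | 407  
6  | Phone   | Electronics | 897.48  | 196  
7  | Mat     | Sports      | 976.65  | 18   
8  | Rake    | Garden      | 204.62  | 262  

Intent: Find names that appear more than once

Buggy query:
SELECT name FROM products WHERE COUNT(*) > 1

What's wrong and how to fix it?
Bug: COUNT(*) is an aggregate and cannot be used in WHERE

Fix: GROUP BY name, then filter groups with HAVING COUNT(*) > 1

Corrected query:
SELECT name FROM products GROUP BY name HAVING COUNT(*) > 1

Result:
name
----
Rake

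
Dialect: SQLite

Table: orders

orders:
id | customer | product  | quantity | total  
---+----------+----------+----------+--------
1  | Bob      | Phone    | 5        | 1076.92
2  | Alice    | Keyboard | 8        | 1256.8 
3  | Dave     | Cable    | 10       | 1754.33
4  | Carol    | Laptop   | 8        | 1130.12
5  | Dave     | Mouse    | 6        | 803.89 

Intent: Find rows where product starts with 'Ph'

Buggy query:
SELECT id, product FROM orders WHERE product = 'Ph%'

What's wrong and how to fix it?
Bug: '=' compares the literal string including the % character; pattern matching needs LIKE

Fix: Replace '=' with LIKE so 'Ph%' is treated as a pattern

Corrected query:
SELECT id, product FROM orders WHERE product LIKE 'Ph%'

Result:
id | product
---+--------
1  | Phone  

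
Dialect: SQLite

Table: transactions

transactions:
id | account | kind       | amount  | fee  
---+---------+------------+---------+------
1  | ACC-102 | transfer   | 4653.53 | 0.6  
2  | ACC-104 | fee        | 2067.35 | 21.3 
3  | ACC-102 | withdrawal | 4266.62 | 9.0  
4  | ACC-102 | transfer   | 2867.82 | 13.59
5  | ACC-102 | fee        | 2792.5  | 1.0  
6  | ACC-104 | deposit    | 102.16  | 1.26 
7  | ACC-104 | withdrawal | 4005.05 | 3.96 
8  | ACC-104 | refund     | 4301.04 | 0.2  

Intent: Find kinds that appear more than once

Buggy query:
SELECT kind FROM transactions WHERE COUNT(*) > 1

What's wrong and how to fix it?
Bug: WHERE can't reference COUNT(*); aggregates are computed after WHERE

Fix: Group first, then use HAVING for the count condition

Corrected query:
SELECT kind FROM transactions GROUP BY kind HAVING COUNT(*) > 1

Result:
kind      
----------
fee       
transfer  
withdrawal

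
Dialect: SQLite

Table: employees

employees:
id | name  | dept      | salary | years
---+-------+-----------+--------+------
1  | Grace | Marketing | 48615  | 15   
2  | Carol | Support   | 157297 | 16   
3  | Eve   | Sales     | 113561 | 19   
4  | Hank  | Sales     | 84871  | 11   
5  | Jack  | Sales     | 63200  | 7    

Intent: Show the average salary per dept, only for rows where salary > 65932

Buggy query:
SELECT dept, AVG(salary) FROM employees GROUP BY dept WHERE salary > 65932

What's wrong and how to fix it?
Bug: Row-level WHERE must come before GROUP BY in the clause order

Fix: Move the WHERE clause before GROUP BY

Corrected query:
SELECT dept, AVG(salary) FROM employees WHERE salary > 65932 GROUP BY dept

Result:
dept    | AVG(salary)
--------+------------
Sales   | 99216      
Support | 157297     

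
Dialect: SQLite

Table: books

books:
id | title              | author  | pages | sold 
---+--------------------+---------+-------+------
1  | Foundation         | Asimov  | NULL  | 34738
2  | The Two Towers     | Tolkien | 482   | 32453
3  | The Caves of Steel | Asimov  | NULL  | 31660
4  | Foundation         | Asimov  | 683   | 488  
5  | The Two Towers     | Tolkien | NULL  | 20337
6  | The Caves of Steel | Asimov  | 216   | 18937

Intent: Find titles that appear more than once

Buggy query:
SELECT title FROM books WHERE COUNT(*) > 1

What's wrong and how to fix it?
Bug: COUNT(*) is an aggregate and cannot be used in WHERE

Fix: Group first, then use HAVING for the count condition

Corrected query:
SELECT title FROM books GROUP BY title HAVING COUNT(*) > 1

Result:
title             
------------------
Foundation        
The Caves of Steel
The Two Towers    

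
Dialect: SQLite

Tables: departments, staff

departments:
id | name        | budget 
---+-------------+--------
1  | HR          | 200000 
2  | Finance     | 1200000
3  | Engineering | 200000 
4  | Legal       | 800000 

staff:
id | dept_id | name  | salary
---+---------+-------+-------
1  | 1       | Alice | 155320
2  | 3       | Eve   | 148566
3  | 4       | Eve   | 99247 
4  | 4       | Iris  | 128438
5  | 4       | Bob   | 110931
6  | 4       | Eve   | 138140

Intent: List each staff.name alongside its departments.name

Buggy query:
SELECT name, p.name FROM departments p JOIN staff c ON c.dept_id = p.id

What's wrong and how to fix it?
Bug: Both tables have a 'name' column; the unqualified reference is ambiguous

Fix: Qualify the column with its table alias (c.name)

Corrected query:
SELECT c.name, p.name FROM departments p JOIN staff c ON c.dept_id = p.id

Result:
name  | name       
------+------------
Alice | HR         
Eve   | Engineering
Eve   | Legal      
Iris  | Legal      
Bob   | Legal      
Eve   | Legal      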